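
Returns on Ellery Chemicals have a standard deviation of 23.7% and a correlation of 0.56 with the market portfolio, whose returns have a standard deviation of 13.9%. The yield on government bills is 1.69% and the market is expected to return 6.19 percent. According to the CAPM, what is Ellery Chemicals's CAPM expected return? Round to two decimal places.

5.99%

β = ρ × σ_i / σ_m = 0.56 × 23.7% / 13.9% = 0.9548
MRP = 6.19% − 1.69% = 4.50%
E(R) = 1.69% + 0.9548 × 4.50% = 5.99%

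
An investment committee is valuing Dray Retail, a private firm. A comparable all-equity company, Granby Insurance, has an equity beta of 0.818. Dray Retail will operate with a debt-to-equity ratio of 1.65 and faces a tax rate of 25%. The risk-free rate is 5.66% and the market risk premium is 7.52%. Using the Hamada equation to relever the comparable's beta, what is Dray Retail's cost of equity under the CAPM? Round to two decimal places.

19.42%

β_L = β_U × [1 + (1 − t)(D/E)] = 0.818 × [1 + (1 − 0.25) × 1.65]
    = 0.818 × [1 + 0.75 × 1.65] = 0.818 × 2.2375 = 1.8303
E(R) = R_f + β_L × MRP = 5.66% + 1.8303 × 7.52% = 19.42%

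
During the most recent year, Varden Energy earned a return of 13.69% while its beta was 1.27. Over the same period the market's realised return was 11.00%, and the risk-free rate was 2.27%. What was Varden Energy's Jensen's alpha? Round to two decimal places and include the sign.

+0.33%

Market excess return = 11.00% − 2.27% = 8.73%
CAPM benchmark = R_f + β(R_m − R_f) = 2.27% + 1.27 × 8.73% = 13.3571%
α = actual − benchmark = 13.69% − 13.3571% = +0.33%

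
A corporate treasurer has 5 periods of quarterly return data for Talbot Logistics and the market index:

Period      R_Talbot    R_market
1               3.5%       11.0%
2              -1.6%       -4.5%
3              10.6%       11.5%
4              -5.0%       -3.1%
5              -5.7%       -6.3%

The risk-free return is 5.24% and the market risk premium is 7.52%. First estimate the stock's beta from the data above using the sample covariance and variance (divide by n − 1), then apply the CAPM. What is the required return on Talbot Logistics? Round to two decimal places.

Mean R_i = (3.5 − 1.6 + 10.6 − 5.0 − 5.7) / 5 = 0.3600%
Mean R_m = (11.0 − 4.5 + 11.5 − 3.1 − 6.3) / 5 = 1.7200%
Σ(R_i − R̄_i)(R_m − R̄_m) = 215.9140  ⇒  Cov = 215.9140 / 4 = 53.9785
Σ(R_m − R̄_m)² = 308.0080  ⇒  Var(R_m) = 308.0080 / 4 = 77.0020
β = Cov / Var(R_m) = 53.9785 / 77.0020 = 0.7010
E(R) = R_f + β × MRP = 5.24% + 0.7010 × 7.52% = 10.51%

10.51%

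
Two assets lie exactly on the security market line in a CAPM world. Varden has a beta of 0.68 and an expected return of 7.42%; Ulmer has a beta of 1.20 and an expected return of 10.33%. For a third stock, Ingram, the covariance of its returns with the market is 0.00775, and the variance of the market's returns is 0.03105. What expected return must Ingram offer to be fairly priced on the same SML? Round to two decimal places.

5.01%

MRP = (10.33% − 7.42%) / (1.20 − 0.68) = 5.5962%
R_f = 7.42% − 0.68 × 5.5962% = 3.6146%
β_Ingram = Cov / Var(R_m) = 0.00775 / 0.03105 = 0.2496
E(R_Ingram) = R_f + β × MRP = 3.6146% + 0.2496 × 5.5962% = 5.01%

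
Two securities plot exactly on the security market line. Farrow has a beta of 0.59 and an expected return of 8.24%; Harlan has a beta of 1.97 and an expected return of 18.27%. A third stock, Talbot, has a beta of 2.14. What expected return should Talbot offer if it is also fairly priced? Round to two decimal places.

19.51%

MRP (SML slope) = (18.27% − 8.24%) / (1.97 − 0.59) = 10.03% / 1.38 = 7.2681%
R_f (intercept) = 8.24% − 0.59 × 7.2681% = 3.9518%
E(R_Talbot) = R_f + β × MRP = 3.9518% + 2.14 × 7.2681% = 19.51%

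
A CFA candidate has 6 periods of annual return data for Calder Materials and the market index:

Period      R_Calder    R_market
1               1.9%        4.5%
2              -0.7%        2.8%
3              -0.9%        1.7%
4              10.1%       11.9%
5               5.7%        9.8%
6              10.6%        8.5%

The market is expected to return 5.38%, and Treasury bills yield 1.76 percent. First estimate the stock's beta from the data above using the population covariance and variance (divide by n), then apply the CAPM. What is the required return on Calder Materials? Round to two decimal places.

Mean R_i = (1.9 − 0.7 − 0.9 + 10.1 + 5.7 + 10.6) / 6 = 4.4500%
Mean R_m = (4.5 + 2.8 + 1.7 + 11.9 + 9.8 + 8.5) / 6 = 6.5333%
Σ(R_i − R̄_i)(R_m − R̄_m) = 96.7700  ⇒  Cov = 96.7700 / 6 = 16.1283
Σ(R_m − R̄_m)² = 84.7733  ⇒  Var(R_m) = 84.7733 / 6 = 14.1289
β = Cov / Var(R_m) = 16.1283 / 14.1289 = 1.1415
MRP = 5.38% − 1.76% = 3.62%
E(R) = R_f + β × MRP = 1.76% + 1.1415 × 3.62% = 5.89%

5.89%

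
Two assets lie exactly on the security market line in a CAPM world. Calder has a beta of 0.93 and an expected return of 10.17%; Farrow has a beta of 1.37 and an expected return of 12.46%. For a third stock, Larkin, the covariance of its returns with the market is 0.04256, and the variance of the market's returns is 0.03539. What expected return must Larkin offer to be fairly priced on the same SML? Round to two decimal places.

MRP = (12.46% − 10.17%) / (1.37 − 0.93) = 5.2045%
R_f = 10.17% − 0.93 × 5.2045% = 5.3298%
β_Larkin = Cov / Var(R_m) = 0.04256 / 0.03539 = 1.2026
E(R_Larkin) = R_f + β × MRP = 5.3298% + 1.2026 × 5.2045% = 11.59%

11.59%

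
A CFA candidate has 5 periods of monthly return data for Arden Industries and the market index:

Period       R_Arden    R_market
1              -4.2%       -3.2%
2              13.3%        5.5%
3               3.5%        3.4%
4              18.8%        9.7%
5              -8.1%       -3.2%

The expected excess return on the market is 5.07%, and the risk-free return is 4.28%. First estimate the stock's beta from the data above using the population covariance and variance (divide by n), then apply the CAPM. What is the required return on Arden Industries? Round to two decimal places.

Mean R_i = (-4.2 + 13.3 + 3.5 + 18.8 − 8.1) / 5 = 4.6600%
Mean R_m = (-3.2 + 5.5 + 3.4 + 9.7 − 3.2) / 5 = 2.4400%
Σ(R_i − R̄_i)(R_m − R̄_m) = 249.9180  ⇒  Cov = 249.9180 / 5 = 49.9836
Σ(R_m − R̄_m)² = 126.6120  ⇒  Var(R_m) = 126.6120 / 5 = 25.3224
β = Cov / Var(R_m) = 49.9836 / 25.3224 = 1.9739
E(R) = R_f + β × MRP = 4.28% + 1.9739 × 5.07% = 14.29%

14.29%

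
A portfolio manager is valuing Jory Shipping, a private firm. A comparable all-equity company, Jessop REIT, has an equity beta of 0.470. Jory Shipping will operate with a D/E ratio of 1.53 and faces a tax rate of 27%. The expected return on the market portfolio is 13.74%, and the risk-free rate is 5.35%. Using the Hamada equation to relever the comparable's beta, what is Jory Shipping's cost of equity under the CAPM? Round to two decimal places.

β_L = β_U × [1 + (1 − t)(D/E)] = 0.470 × [1 + (1 − 0.27) × 1.53]
    = 0.470 × [1 + 0.73 × 1.53] = 0.470 × 2.1169 = 0.9949
MRP = 13.74% − 5.35% = 8.39%
E(R) = R_f + β_L × MRP = 5.35% + 0.9949 × 8.39% = 13.70%

13.70%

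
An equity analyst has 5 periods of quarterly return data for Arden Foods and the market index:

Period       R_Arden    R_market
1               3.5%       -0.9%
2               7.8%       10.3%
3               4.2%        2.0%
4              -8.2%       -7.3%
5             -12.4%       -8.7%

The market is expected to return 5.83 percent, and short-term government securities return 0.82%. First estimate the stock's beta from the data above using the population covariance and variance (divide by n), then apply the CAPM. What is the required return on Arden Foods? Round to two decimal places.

Mean R_i = (3.5 + 7.8 + 4.2 − 8.2 − 12.4) / 5 = -1.0200%
Mean R_m = (-0.9 + 10.3 + 2.0 − 7.3 − 8.7) / 5 = -0.9200%
Σ(R_i − R̄_i)(R_m − R̄_m) = 248.6380  ⇒  Cov = 248.6380 / 5 = 49.7276
Σ(R_m − R̄_m)² = 235.6480  ⇒  Var(R_m) = 235.6480 / 5 = 47.1296
β = Cov / Var(R_m) = 49.7276 / 47.1296 = 1.0551
MRP = 5.83% − 0.82% = 5.01%
E(R) = R_f + β × MRP = 0.82% + 1.0551 × 5.01% = 6.11%

6.11%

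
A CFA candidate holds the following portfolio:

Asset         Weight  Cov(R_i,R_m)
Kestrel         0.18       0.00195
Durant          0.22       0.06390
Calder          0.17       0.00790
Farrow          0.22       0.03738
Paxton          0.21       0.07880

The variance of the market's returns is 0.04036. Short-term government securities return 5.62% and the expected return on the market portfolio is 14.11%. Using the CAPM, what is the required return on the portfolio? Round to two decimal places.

β_Kestrel = 0.00195 / 0.04036 = 0.0483
β_Durant = 0.06390 / 0.04036 = 1.5833
β_Calder = 0.00790 / 0.04036 = 0.1957
β_Farrow = 0.03738 / 0.04036 = 0.9262
β_Paxton = 0.07880 / 0.04036 = 1.9524
β_P = Σ w_i β_i = 0.18×0.0483 + 0.22×1.5833 + 0.17×0.1957 + 0.22×0.9262 + 0.21×1.9524 = 1.0041
MRP = 14.11% − 5.62% = 8.49%
E(R_P) = R_f + β_P × MRP = 5.62% + 1.0041 × 8.49% = 14.14%

14.14%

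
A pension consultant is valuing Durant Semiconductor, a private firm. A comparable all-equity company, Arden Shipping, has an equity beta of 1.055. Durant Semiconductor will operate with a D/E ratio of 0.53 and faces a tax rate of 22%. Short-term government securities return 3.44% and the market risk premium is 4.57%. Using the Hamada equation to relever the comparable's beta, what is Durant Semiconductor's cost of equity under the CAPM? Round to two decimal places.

10.25%

β_L = β_U × [1 + (1 − t)(D/E)] = 1.055 × [1 + (1 − 0.22) × 0.53]
    = 1.055 × [1 + 0.78 × 0.53] = 1.055 × 1.4134 = 1.4911
E(R) = R_f + β_L × MRP = 3.44% + 1.4911 × 4.57% = 10.25%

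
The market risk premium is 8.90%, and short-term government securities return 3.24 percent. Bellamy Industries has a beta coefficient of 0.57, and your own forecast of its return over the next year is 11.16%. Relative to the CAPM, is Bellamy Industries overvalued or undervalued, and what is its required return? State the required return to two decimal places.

Required return = R_f + β·MRP = 3.24% + 0.57 × 8.90% = 8.31%
Forecast 11.16% > required 8.31% → the stock plots above the SML → undervalued.

Undervalued; required return 8.31%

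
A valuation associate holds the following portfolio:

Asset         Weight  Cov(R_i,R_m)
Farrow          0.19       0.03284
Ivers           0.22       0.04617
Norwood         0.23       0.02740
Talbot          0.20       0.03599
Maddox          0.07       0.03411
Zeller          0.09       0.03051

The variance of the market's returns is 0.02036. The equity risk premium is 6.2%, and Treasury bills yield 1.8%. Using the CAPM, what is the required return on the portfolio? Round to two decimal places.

12.47%

β_Farrow = 0.03284 / 0.02036 = 1.6130
β_Ivers = 0.04617 / 0.02036 = 2.2677
β_Norwood = 0.02740 / 0.02036 = 1.3458
β_Talbot = 0.03599 / 0.02036 = 1.7677
β_Maddox = 0.03411 / 0.02036 = 1.6753
β_Zeller = 0.03051 / 0.02036 = 1.4985
β_P = Σ w_i β_i = 0.19×1.6130 + 0.22×2.2677 + 0.23×1.3458 + 0.20×1.7677 + 0.07×1.6753 + 0.09×1.4985 = 1.7206
E(R_P) = R_f + β_P × MRP = 1.8% + 1.7206 × 6.2% = 12.47%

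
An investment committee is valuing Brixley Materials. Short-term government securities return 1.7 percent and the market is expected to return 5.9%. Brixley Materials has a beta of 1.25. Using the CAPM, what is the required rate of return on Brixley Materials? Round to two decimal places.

Market risk premium = E(R_m) − R_f = 5.9% − 1.7% = 4.20%
E(R) = R_f + β × MRP = 1.7% + 1.25 × 4.2% = 6.95%

6.95%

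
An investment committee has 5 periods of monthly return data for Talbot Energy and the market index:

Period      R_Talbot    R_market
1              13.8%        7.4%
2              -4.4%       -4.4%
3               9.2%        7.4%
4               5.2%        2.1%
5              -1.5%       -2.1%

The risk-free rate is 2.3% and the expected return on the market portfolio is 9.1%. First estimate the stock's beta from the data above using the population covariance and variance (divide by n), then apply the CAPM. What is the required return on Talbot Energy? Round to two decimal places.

11.51%

Mean R_i = (13.8 − 4.4 + 9.2 + 5.2 − 1.5) / 5 = 4.4600%
Mean R_m = (7.4 − 4.4 + 7.4 + 2.1 − 2.1) / 5 = 2.0800%
Σ(R_i − R̄_i)(R_m − R̄_m) = 157.2460  ⇒  Cov = 157.2460 / 5 = 31.4492
Σ(R_m − R̄_m)² = 116.0680  ⇒  Var(R_m) = 116.0680 / 5 = 23.2136
β = Cov / Var(R_m) = 31.4492 / 23.2136 = 1.3548
MRP = 9.1% − 2.3% = 6.80%
E(R) = R_f + β × MRP = 2.3% + 1.3548 × 6.8% = 11.51%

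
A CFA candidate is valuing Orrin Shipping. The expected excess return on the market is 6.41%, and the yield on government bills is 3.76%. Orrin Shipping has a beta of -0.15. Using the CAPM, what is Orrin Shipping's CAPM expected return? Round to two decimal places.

E(R) = R_f + β × MRP = 3.76% + -0.15 × 6.41% = 2.80%

2.80%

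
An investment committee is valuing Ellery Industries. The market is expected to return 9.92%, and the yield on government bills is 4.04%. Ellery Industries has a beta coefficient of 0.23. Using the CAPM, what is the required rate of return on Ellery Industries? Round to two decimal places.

5.39%

Market risk premium = E(R_m) − R_f = 9.92% − 4.04% = 5.88%
E(R) = R_f + β × MRP = 4.04% + 0.23 × 5.88% = 5.39%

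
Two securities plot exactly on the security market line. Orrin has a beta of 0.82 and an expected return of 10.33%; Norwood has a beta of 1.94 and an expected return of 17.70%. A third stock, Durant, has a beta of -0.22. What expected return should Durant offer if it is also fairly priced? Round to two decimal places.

3.49%

MRP (SML slope) = (17.70% − 10.33%) / (1.94 − 0.82) = 7.37% / 1.12 = 6.5804%
R_f (intercept) = 10.33% − 0.82 × 6.5804% = 4.9341%
E(R_Durant) = R_f + β × MRP = 4.9341% + -0.22 × 6.5804% = 3.49%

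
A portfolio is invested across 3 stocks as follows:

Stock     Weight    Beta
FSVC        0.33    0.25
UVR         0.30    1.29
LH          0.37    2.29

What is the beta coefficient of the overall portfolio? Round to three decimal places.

1.317

β_P = Σ w_i β_i = 0.33×0.25 + 0.30×1.29 + 0.37×2.29 = 1.3168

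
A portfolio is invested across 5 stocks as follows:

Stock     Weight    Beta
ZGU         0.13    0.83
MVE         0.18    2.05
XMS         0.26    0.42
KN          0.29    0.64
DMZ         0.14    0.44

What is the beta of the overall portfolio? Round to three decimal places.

β_P = Σ w_i β_i = 0.13×0.83 + 0.18×2.05 + 0.26×0.42 + 0.29×0.64 + 0.14×0.44 = 0.8333

0.833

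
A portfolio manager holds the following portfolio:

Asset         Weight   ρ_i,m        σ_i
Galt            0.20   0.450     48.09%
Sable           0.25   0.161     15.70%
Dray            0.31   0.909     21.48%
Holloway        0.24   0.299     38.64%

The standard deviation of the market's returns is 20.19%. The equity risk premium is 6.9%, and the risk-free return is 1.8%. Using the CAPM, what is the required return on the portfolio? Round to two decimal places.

6.51%

β_Galt = 0.450 × 48.09% / 20.19% = 1.0718
β_Sable = 0.161 × 15.70% / 20.19% = 0.1252
β_Dray = 0.909 × 21.48% / 20.19% = 0.9671
β_Holloway = 0.299 × 38.64% / 20.19% = 0.5722
β_P = Σ w_i β_i = 0.20×1.0718 + 0.25×0.1252 + 0.31×0.9671 + 0.24×0.5722 = 0.6828
E(R_P) = R_f + β_P × MRP = 1.8% + 0.6828 × 6.9% = 6.51%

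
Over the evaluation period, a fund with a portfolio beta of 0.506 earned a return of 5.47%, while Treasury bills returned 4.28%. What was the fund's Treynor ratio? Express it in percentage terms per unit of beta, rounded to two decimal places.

Treynor = (R_P − R_f) / β_P = (5.47% − 4.28%) / 0.5060 = 1.19% / 0.5060 = 2.35%

2.35%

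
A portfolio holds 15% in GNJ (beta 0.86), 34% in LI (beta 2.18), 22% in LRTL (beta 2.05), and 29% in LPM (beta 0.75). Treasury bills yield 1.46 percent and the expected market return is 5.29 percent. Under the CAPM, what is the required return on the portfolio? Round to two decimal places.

7.35%

β_P = Σ w_i β_i = 0.15×0.86 + 0.34×2.18 + 0.22×2.05 + 0.29×0.75 = 1.5387
MRP = 5.29% − 1.46% = 3.83%
E(R_P) = R_f + β_P × MRP = 1.46% + 1.5387 × 3.83% = 7.35%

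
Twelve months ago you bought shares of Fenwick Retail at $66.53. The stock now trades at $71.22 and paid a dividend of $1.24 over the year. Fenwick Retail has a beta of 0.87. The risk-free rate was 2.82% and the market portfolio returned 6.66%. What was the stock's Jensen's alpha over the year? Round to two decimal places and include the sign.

+2.75%

Realised HPR = (P1 + D1 − P0) / P0 = (71.22 + 1.24 − 66.53) / 66.53 = 5.93 / 66.53 = 8.9133%
MRP = 6.66% − 2.82% = 3.84%
CAPM required = R_f + β·MRP = 2.82% + 0.87 × 3.84% = 6.1608%
α = realised − required = 8.9133% − 6.1608% = +2.75%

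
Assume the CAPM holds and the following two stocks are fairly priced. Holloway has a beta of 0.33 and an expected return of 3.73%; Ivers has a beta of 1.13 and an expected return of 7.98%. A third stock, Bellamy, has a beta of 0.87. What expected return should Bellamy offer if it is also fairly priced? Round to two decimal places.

6.60%

MRP (SML slope) = (7.98% − 3.73%) / (1.13 − 0.33) = 4.25% / 0.80 = 5.3125%
R_f (intercept) = 3.73% − 0.33 × 5.3125% = 1.9769%
E(R_Bellamy) = R_f + β × MRP = 1.9769% + 0.87 × 5.3125% = 6.60%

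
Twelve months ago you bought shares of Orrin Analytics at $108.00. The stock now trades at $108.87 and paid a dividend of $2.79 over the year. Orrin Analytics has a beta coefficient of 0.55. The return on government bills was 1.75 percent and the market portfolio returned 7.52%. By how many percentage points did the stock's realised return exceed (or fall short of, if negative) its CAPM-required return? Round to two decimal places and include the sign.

Realised HPR = (P1 + D1 − P0) / P0 = (108.87 + 2.79 − 108.00) / 108.00 = 3.66 / 108.00 = 3.3889%
MRP = 7.52% − 1.75% = 5.77%
CAPM required = R_f + β·MRP = 1.75% + 0.55 × 5.77% = 4.9235%
α = realised − required = 3.3889% − 4.9235% = -1.53%

-1.53%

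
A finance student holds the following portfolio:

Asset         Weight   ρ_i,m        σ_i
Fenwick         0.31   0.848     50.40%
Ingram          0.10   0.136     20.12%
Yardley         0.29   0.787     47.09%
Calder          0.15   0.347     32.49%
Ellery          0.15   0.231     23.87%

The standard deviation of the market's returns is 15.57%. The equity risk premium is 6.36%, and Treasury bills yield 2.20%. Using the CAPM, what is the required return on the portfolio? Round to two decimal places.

β_Fenwick = 0.848 × 50.40% / 15.57% = 2.7450
β_Ingram = 0.136 × 20.12% / 15.57% = 0.1757
β_Yardley = 0.787 × 47.09% / 15.57% = 2.3802
β_Calder = 0.347 × 32.49% / 15.57% = 0.7241
β_Ellery = 0.231 × 23.87% / 15.57% = 0.3541
β_P = Σ w_i β_i = 0.31×2.7450 + 0.10×0.1757 + 0.29×2.3802 + 0.15×0.7241 + 0.15×0.3541 = 1.7205
E(R_P) = R_f + β_P × MRP = 2.20% + 1.7205 × 6.36% = 13.14%

13.14%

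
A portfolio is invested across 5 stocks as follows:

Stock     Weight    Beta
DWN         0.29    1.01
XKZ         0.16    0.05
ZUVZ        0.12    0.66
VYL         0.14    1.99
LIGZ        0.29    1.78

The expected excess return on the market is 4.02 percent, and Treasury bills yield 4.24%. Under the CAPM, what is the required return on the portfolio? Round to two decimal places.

8.96%

β_P = Σ w_i β_i = 0.29×1.01 + 0.16×0.05 + 0.12×0.66 + 0.14×1.99 + 0.29×1.78 = 1.1749
E(R_P) = R_f + β_P × MRP = 4.24% + 1.1749 × 4.02% = 8.96%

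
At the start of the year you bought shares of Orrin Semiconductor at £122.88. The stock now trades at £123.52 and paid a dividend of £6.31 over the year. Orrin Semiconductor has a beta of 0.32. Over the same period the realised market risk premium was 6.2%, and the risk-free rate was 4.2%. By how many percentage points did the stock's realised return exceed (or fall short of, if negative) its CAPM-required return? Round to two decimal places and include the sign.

Realised HPR = (P1 + D1 − P0) / P0 = (123.52 + 6.31 − 122.88) / 122.88 = 6.95 / 122.88 = 5.6559%
CAPM required = R_f + β·MRP = 4.2% + 0.32 × 6.2% = 6.1840%
α = realised − required = 5.6559% − 6.1840% = -0.53%

-0.53%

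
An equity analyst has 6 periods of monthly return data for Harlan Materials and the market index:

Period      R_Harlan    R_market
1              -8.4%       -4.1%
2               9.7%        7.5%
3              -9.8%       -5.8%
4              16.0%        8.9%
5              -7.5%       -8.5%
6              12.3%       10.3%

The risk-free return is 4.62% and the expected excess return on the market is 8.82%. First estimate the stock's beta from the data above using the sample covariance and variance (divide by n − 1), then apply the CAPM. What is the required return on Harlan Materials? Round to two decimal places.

16.62%

Mean R_i = (-8.4 + 9.7 − 9.8 + 16.0 − 7.5 + 12.3) / 6 = 2.0500%
Mean R_m = (-4.1 + 7.5 − 5.8 + 8.9 − 8.5 + 10.3) / 6 = 1.3833%
Σ(R_i − R̄_i)(R_m − R̄_m) = 479.8550  ⇒  Cov = 479.8550 / 5 = 95.9710
Σ(R_m − R̄_m)² = 352.7683  ⇒  Var(R_m) = 352.7683 / 5 = 70.5537
β = Cov / Var(R_m) = 95.9710 / 70.5537 = 1.3603
E(R) = R_f + β × MRP = 4.62% + 1.3603 × 8.82% = 16.62%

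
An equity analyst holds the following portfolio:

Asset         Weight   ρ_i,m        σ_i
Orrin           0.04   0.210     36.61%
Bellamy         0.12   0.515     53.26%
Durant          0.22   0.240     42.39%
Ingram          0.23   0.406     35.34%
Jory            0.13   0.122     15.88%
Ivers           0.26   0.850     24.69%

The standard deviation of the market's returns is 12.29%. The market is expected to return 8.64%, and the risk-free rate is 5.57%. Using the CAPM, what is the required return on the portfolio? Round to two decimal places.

β_Orrin = 0.210 × 36.61% / 12.29% = 0.6256
β_Bellamy = 0.515 × 53.26% / 12.29% = 2.2318
β_Durant = 0.240 × 42.39% / 12.29% = 0.8278
β_Ingram = 0.406 × 35.34% / 12.29% = 1.1675
β_Jory = 0.122 × 15.88% / 12.29% = 0.1576
β_Ivers = 0.850 × 24.69% / 12.29% = 1.7076
β_P = Σ w_i β_i = 0.04×0.6256 + 0.12×2.2318 + 0.22×0.8278 + 0.23×1.1675 + 0.13×0.1576 + 0.26×1.7076 = 1.2079
MRP = 8.64% − 5.57% = 3.07%
E(R_P) = R_f + β_P × MRP = 5.57% + 1.2079 × 3.07% = 9.28%

9.28%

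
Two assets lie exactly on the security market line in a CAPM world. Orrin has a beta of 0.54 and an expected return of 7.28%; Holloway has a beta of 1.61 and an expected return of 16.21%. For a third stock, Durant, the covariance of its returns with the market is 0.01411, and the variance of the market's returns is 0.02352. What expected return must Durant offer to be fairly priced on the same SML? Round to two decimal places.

MRP = (16.21% − 7.28%) / (1.61 − 0.54) = 8.3458%
R_f = 7.28% − 0.54 × 8.3458% = 2.7733%
β_Durant = Cov / Var(R_m) = 0.01411 / 0.02352 = 0.5999
E(R_Durant) = R_f + β × MRP = 2.7733% + 0.5999 × 8.3458% = 7.78%

7.78%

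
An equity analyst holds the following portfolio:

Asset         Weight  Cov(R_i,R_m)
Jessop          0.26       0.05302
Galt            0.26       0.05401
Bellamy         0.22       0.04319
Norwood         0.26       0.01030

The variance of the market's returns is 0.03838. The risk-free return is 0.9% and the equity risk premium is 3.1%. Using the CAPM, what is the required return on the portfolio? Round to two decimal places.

4.13%

β_Jessop = 0.05302 / 0.03838 = 1.3814
β_Galt = 0.05401 / 0.03838 = 1.4072
β_Bellamy = 0.04319 / 0.03838 = 1.1253
β_Norwood = 0.01030 / 0.03838 = 0.2684
β_P = Σ w_i β_i = 0.26×1.3814 + 0.26×1.4072 + 0.22×1.1253 + 0.26×0.2684 = 1.0424
E(R_P) = R_f + β_P × MRP = 0.9% + 1.0424 × 3.1% = 4.13%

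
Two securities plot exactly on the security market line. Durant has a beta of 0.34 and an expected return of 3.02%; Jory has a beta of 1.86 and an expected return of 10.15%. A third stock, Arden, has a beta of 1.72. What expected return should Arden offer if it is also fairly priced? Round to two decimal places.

9.49%

MRP (SML slope) = (10.15% − 3.02%) / (1.86 − 0.34) = 7.13% / 1.52 = 4.6908%
R_f (intercept) = 3.02% − 0.34 × 4.6908% = 1.4251%
E(R_Arden) = R_f + β × MRP = 1.4251% + 1.72 × 4.6908% = 9.49%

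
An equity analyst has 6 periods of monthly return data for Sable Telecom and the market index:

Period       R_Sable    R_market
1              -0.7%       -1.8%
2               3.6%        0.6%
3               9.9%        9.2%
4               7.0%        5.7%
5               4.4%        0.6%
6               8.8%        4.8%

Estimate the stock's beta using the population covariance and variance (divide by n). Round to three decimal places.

0.891

Mean R_i = (-0.7 + 3.6 + 9.9 + 7.0 + 4.4 + 8.8) / 6 = 5.5000%
Mean R_m = (-1.8 + 0.6 + 9.2 + 5.7 + 0.6 + 4.8) / 6 = 3.1833%
Σ(R_i − R̄_i)(R_m − R̄_m) = 74.2300  ⇒  Cov = 74.2300 / 6 = 12.3717
Σ(R_m − R̄_m)² = 83.3283  ⇒  Var(R_m) = 83.3283 / 6 = 13.8881
β = Cov / Var(R_m) = 12.3717 / 13.8881 = 0.8908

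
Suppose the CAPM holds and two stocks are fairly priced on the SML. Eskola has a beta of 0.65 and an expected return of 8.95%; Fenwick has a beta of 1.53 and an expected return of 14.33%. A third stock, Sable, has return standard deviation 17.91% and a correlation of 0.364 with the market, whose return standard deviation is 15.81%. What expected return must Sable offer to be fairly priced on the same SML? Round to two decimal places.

7.50%

MRP = (14.33% − 8.95%) / (1.53 − 0.65) = 6.1136%
R_f = 8.95% − 0.65 × 6.1136% = 4.9762%
β_Sable = ρ·σ_i/σ_m = 0.364 × 17.91 / 15.81 = 0.4123
E(R_Sable) = R_f + β × MRP = 4.9762% + 0.4123 × 6.1136% = 7.50%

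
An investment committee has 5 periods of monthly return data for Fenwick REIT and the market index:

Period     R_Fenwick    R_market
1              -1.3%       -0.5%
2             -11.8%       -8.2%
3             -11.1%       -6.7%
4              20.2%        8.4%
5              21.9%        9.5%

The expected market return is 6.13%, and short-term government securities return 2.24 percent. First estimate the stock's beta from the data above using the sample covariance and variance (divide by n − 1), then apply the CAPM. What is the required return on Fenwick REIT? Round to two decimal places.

Mean R_i = (-1.3 − 11.8 − 11.1 + 20.2 + 21.9) / 5 = 3.5800%
Mean R_m = (-0.5 − 8.2 − 6.7 + 8.4 + 9.5) / 5 = 0.5000%
Σ(R_i − R̄_i)(R_m − R̄_m) = 540.5600  ⇒  Cov = 540.5600 / 4 = 135.1400
Σ(R_m − R̄_m)² = 271.9400  ⇒  Var(R_m) = 271.9400 / 4 = 67.9850
β = Cov / Var(R_m) = 135.1400 / 67.9850 = 1.9878
MRP = 6.13% − 2.24% = 3.89%
E(R) = R_f + β × MRP = 2.24% + 1.9878 × 3.89% = 9.97%

9.97%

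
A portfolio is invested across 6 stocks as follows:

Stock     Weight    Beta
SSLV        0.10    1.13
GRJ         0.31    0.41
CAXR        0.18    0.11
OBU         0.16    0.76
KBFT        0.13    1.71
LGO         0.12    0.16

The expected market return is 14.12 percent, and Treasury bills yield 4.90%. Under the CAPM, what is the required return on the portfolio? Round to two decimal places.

10.64%

β_P = Σ w_i β_i = 0.10×1.13 + 0.31×0.41 + 0.18×0.11 + 0.16×0.76 + 0.13×1.71 + 0.12×0.16 = 0.6230
MRP = 14.12% − 4.90% = 9.22%
E(R_P) = R_f + β_P × MRP = 4.90% + 0.6230 × 9.22% = 10.64%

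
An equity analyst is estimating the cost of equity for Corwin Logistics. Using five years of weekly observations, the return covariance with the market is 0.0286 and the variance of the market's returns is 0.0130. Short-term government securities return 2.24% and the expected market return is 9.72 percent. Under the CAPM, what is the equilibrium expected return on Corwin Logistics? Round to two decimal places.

β = Cov(R_i, R_m) / Var(R_m) = 0.0286 / 0.0130 = 2.2000
MRP = 9.72% − 2.24% = 7.48%
E(R) = R_f + β × MRP = 2.24% + 2.2000 × 7.48% = 18.70%

18.70%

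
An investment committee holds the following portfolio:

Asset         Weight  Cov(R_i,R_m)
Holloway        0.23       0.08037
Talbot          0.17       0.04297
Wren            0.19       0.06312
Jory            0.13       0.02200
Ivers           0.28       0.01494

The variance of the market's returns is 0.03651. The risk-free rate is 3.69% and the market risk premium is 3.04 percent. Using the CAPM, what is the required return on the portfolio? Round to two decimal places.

β_Holloway = 0.08037 / 0.03651 = 2.2013
β_Talbot = 0.04297 / 0.03651 = 1.1769
β_Wren = 0.06312 / 0.03651 = 1.7288
β_Jory = 0.02200 / 0.03651 = 0.6026
β_Ivers = 0.01494 / 0.03651 = 0.4092
β_P = Σ w_i β_i = 0.23×2.2013 + 0.17×1.1769 + 0.19×1.7288 + 0.13×0.6026 + 0.28×0.4092 = 1.2278
E(R_P) = R_f + β_P × MRP = 3.69% + 1.2278 × 3.04% = 7.42%

7.42%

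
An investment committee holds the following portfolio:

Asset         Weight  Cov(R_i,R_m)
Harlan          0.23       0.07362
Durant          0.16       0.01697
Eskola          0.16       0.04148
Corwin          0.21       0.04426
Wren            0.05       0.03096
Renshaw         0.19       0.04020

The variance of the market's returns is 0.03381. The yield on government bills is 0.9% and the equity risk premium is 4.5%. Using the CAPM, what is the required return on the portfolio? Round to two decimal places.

β_Harlan = 0.07362 / 0.03381 = 2.1775
β_Durant = 0.01697 / 0.03381 = 0.5019
β_Eskola = 0.04148 / 0.03381 = 1.2269
β_Corwin = 0.04426 / 0.03381 = 1.3091
β_Wren = 0.03096 / 0.03381 = 0.9157
β_Renshaw = 0.04020 / 0.03381 = 1.1890
β_P = Σ w_i β_i = 0.23×2.1775 + 0.16×0.5019 + 0.16×1.2269 + 0.21×1.3091 + 0.05×0.9157 + 0.19×1.1890 = 1.3240
E(R_P) = R_f + β_P × MRP = 0.9% + 1.3240 × 4.5% = 6.86%

6.86%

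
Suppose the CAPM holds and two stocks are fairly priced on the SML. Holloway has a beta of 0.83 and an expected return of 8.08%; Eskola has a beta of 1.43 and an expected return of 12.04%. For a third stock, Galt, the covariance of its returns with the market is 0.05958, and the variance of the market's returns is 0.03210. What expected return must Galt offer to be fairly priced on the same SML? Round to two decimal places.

MRP = (12.04% − 8.08%) / (1.43 − 0.83) = 6.6000%
R_f = 8.08% − 0.83 × 6.6000% = 2.6020%
β_Galt = Cov / Var(R_m) = 0.05958 / 0.03210 = 1.8561
E(R_Galt) = R_f + β × MRP = 2.6020% + 1.8561 × 6.6000% = 14.85%

14.85%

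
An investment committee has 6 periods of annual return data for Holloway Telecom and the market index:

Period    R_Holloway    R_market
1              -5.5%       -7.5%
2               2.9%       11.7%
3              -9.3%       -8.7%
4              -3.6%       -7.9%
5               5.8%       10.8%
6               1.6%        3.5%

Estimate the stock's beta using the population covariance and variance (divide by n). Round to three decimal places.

0.556

Mean R_i = (-5.5 + 2.9 − 9.3 − 3.6 + 5.8 + 1.6) / 6 = -1.3500%
Mean R_m = (-7.5 + 11.7 − 8.7 − 7.9 + 10.8 + 3.5) / 6 = 0.3167%
Σ(R_i − R̄_i)(R_m − R̄_m) = 255.3350  ⇒  Cov = 255.3350 / 6 = 42.5558
Σ(R_m − R̄_m)² = 459.5283  ⇒  Var(R_m) = 459.5283 / 6 = 76.5881
β = Cov / Var(R_m) = 42.5558 / 76.5881 = 0.5556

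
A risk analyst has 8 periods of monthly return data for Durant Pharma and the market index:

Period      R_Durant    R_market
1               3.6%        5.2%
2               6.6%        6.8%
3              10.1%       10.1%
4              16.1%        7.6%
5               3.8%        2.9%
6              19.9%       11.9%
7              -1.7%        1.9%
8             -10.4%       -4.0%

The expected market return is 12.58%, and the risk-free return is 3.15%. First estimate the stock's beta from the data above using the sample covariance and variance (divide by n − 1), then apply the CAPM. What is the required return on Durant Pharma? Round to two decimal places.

Mean R_i = (3.6 + 6.6 + 10.1 + 16.1 + 3.8 + 19.9 − 1.7 − 10.4) / 8 = 6.0000%
Mean R_m = (5.2 + 6.8 + 10.1 + 7.6 + 2.9 + 11.9 + 1.9 − 4.0) / 8 = 5.3000%
Σ(R_i − R̄_i)(R_m − R̄_m) = 319.7700  ⇒  Cov = 319.7700 / 7 = 45.6814
Σ(R_m − R̄_m)² = 177.9600  ⇒  Var(R_m) = 177.9600 / 7 = 25.4229
β = Cov / Var(R_m) = 45.6814 / 25.4229 = 1.7969
MRP = 12.58% − 3.15% = 9.43%
E(R) = R_f + β × MRP = 3.15% + 1.7969 × 9.43% = 20.09%

20.09%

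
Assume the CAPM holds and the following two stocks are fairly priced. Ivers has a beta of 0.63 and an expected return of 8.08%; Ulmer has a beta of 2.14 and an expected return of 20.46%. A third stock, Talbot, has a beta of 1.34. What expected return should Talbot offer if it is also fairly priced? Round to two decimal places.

MRP (SML slope) = (20.46% − 8.08%) / (2.14 − 0.63) = 12.38% / 1.51 = 8.1987%
R_f (intercept) = 8.08% − 0.63 × 8.1987% = 2.9148%
E(R_Talbot) = R_f + β × MRP = 2.9148% + 1.34 × 8.1987% = 13.90%

13.90%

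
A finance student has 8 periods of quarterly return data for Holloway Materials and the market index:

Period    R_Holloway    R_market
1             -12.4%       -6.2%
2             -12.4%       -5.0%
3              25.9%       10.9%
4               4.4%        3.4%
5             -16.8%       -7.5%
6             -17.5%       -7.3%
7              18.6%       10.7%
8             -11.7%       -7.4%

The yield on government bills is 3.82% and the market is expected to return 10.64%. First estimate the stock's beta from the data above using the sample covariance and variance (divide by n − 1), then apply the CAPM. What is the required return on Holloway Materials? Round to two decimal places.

17.83%

Mean R_i = (-12.4 − 12.4 + 25.9 + 4.4 − 16.8 − 17.5 + 18.6 − 11.7) / 8 = -2.7375%
Mean R_m = (-6.2 − 5.0 + 10.9 + 3.4 − 7.5 − 7.3 + 10.7 − 7.4) / 8 = -1.0500%
Σ(R_i − R̄_i)(R_m − R̄_m) = 952.5050  ⇒  Cov = 952.5050 / 7 = 136.0721
Σ(R_m − R̄_m)² = 463.7800  ⇒  Var(R_m) = 463.7800 / 7 = 66.2543
β = Cov / Var(R_m) = 136.0721 / 66.2543 = 2.0538
MRP = 10.64% − 3.82% = 6.82%
E(R) = R_f + β × MRP = 3.82% + 2.0538 × 6.82% = 17.83%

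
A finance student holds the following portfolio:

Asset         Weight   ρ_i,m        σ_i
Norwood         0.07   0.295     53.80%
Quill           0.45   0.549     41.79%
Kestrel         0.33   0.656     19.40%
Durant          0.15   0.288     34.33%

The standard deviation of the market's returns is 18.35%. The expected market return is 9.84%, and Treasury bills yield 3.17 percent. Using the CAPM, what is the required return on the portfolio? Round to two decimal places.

9.39%

β_Norwood = 0.295 × 53.80% / 18.35% = 0.8649
β_Quill = 0.549 × 41.79% / 18.35% = 1.2503
β_Kestrel = 0.656 × 19.40% / 18.35% = 0.6935
β_Durant = 0.288 × 34.33% / 18.35% = 0.5388
β_P = Σ w_i β_i = 0.07×0.8649 + 0.45×1.2503 + 0.33×0.6935 + 0.15×0.5388 = 0.9329
MRP = 9.84% − 3.17% = 6.67%
E(R_P) = R_f + β_P × MRP = 3.17% + 0.9329 × 6.67% = 9.39%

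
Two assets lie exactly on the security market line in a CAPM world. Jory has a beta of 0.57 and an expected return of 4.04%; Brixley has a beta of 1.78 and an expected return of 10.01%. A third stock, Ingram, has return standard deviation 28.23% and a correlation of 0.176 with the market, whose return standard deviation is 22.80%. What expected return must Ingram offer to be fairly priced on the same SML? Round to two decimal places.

2.30%

MRP = (10.01% − 4.04%) / (1.78 − 0.57) = 4.9339%
R_f = 4.04% − 0.57 × 4.9339% = 1.2277%
β_Ingram = ρ·σ_i/σ_m = 0.176 × 28.23 / 22.80 = 0.2179
E(R_Ingram) = R_f + β × MRP = 1.2277% + 0.2179 × 4.9339% = 2.30%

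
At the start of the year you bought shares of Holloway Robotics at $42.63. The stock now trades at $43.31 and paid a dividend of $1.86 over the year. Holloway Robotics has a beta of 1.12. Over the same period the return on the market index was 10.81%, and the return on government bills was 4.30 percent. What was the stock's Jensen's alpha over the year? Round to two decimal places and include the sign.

Realised HPR = (P1 + D1 − P0) / P0 = (43.31 + 1.86 − 42.63) / 42.63 = 2.54 / 42.63 = 5.9582%
MRP = 10.81% − 4.30% = 6.51%
CAPM required = R_f + β·MRP = 4.30% + 1.12 × 6.51% = 11.5912%
α = realised − required = 5.9582% − 11.5912% = -5.63%

-5.63%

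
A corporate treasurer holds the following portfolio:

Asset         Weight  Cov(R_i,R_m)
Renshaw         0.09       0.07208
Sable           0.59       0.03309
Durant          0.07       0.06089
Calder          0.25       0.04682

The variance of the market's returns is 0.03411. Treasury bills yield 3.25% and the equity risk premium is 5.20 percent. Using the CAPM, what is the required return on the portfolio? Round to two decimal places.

β_Renshaw = 0.07208 / 0.03411 = 2.1132
β_Sable = 0.03309 / 0.03411 = 0.9701
β_Durant = 0.06089 / 0.03411 = 1.7851
β_Calder = 0.04682 / 0.03411 = 1.3726
β_P = Σ w_i β_i = 0.09×2.1132 + 0.59×0.9701 + 0.07×1.7851 + 0.25×1.3726 = 1.2307
E(R_P) = R_f + β_P × MRP = 3.25% + 1.2307 × 5.20% = 9.65%

9.65%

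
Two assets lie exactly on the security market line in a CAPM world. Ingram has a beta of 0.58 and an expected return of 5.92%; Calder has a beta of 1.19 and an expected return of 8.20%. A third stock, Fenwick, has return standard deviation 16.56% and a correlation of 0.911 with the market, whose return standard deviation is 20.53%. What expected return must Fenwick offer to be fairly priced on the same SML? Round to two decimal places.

6.50%

MRP = (8.20% − 5.92%) / (1.19 − 0.58) = 3.7377%
R_f = 5.92% − 0.58 × 3.7377% = 3.7521%
β_Fenwick = ρ·σ_i/σ_m = 0.911 × 16.56 / 20.53 = 0.7348
E(R_Fenwick) = R_f + β × MRP = 3.7521% + 0.7348 × 3.7377% = 6.50%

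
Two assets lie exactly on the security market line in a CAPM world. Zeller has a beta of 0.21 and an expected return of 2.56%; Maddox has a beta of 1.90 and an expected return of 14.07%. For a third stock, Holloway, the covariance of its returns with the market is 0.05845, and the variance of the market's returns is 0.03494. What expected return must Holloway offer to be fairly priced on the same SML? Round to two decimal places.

MRP = (14.07% − 2.56%) / (1.90 − 0.21) = 6.8107%
R_f = 2.56% − 0.21 × 6.8107% = 1.1298%
β_Holloway = Cov / Var(R_m) = 0.05845 / 0.03494 = 1.6729
E(R_Holloway) = R_f + β × MRP = 1.1298% + 1.6729 × 6.8107% = 12.52%

12.52%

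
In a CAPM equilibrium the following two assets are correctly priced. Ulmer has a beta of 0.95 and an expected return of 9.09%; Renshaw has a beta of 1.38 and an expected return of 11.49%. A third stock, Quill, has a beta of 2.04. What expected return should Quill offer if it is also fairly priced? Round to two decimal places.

MRP (SML slope) = (11.49% − 9.09%) / (1.38 − 0.95) = 2.40% / 0.43 = 5.5814%
R_f (intercept) = 9.09% − 0.95 × 5.5814% = 3.7877%
E(R_Quill) = R_f + β × MRP = 3.7877% + 2.04 × 5.5814% = 15.17%

15.17%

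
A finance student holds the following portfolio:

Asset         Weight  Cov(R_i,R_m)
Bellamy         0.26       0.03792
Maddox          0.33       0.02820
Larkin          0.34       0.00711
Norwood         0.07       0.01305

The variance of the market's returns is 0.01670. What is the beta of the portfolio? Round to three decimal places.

β_Bellamy = 0.03792 / 0.01670 = 2.2707
β_Maddox = 0.02820 / 0.01670 = 1.6886
β_Larkin = 0.00711 / 0.01670 = 0.4257
β_Norwood = 0.01305 / 0.01670 = 0.7814
β_P = Σ w_i β_i = 0.26×2.2707 + 0.33×1.6886 + 0.34×0.4257 + 0.07×0.7814 = 1.3471

1.347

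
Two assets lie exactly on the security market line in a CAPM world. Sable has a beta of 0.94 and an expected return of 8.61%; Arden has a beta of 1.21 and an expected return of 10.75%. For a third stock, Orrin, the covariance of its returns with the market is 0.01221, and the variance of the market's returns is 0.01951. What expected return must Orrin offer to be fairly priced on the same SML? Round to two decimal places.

6.12%

MRP = (10.75% − 8.61%) / (1.21 − 0.94) = 7.9259%
R_f = 8.61% − 0.94 × 7.9259% = 1.1597%
β_Orrin = Cov / Var(R_m) = 0.01221 / 0.01951 = 0.6258
E(R_Orrin) = R_f + β × MRP = 1.1597% + 0.6258 × 7.9259% = 6.12%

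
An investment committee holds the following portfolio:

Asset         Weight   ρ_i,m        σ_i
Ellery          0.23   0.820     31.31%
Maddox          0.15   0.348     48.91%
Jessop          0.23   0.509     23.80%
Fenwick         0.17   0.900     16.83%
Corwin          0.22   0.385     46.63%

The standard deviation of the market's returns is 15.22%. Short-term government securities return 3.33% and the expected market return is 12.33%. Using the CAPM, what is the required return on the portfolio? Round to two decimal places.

13.84%

β_Ellery = 0.820 × 31.31% / 15.22% = 1.6869
β_Maddox = 0.348 × 48.91% / 15.22% = 1.1183
β_Jessop = 0.509 × 23.80% / 15.22% = 0.7959
β_Fenwick = 0.900 × 16.83% / 15.22% = 0.9952
β_Corwin = 0.385 × 46.63% / 15.22% = 1.1795
β_P = Σ w_i β_i = 0.23×1.6869 + 0.15×1.1183 + 0.23×0.7959 + 0.17×0.9952 + 0.22×1.1795 = 1.1675
MRP = 12.33% − 3.33% = 9.00%
E(R_P) = R_f + β_P × MRP = 3.33% + 1.1675 × 9.00% = 13.84%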